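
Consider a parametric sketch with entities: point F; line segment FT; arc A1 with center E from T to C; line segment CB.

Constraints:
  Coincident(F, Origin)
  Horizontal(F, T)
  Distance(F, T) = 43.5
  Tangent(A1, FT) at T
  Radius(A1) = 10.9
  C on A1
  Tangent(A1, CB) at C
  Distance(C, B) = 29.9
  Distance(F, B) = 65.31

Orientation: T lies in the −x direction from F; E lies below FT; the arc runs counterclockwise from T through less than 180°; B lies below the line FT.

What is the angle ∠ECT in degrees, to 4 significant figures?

40.84°

F is at the origin; F and T share the same y with |FT| = 43.5 and T on the −x side, so T = (-43.50, 0.000). Since A1 is tangent to FT there, ET ⟂ FT, so E = T + (0, -10.9) = (-43.50, -10.90). Since EC ⟂ CB (tangency), |EB| = √(10.9² + 29.9²) = 31.82 regardless of where C sits on A1. So B lies on both circle(F, 65.31) and circle(E, 31.82); the below-FT intersection is B = (-49.96, -42.06). C is the foot of the tangent from B: C = (-54.29, -12.48).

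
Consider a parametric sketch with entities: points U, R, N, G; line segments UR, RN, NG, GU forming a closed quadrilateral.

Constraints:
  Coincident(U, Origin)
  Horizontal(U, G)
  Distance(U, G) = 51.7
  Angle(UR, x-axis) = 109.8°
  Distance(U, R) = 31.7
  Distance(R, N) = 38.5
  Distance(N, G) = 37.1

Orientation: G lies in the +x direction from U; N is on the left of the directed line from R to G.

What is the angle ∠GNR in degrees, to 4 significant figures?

132.5°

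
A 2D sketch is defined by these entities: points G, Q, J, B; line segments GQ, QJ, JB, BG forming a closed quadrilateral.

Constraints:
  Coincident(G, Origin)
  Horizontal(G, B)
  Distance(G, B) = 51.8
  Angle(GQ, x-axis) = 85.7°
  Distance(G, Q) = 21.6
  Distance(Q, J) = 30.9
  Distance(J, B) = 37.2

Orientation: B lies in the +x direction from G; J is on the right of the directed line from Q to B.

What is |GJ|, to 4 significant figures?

16.37

G is at the origin; GB is horizontal with |GB| = 51.8 and B in +x, so B = (51.8, 0). GQ runs at 85.7° with |GQ| = 21.6, so Q = (1.620, 21.54). J is determined by |QJ| = 30.9 and |JB| = 37.2 together: it lies at the intersection of circle(Q, 30.9) and circle(B, 37.2). With |QB| = 54.61, the foot of the radical line on QB is 23.38 from Q and the perpendicular offset is √(30.9² − 23.38²) = 20.21. Taking the right-of-QB solution: J = (15.13, -6.251).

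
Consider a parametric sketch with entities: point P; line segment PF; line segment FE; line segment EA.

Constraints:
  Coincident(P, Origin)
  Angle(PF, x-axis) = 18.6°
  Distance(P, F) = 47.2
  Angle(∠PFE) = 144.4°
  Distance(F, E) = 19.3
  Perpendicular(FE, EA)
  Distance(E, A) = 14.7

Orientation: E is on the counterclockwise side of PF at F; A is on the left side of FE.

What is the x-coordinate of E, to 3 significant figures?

56.0

P is at the origin; PF runs at 18.6° with length 47.2, so F = 47.2·(cos 18.6°, sin 18.6°) = (44.7, 15.1). ∠PFE = 144.4°, so FE runs at 18.6° + (180° − 144.4°) = 54.2° from the x-axis; with |FE| = 19.3, E = F + 19.3·(cos 54.2°, sin 54.2°) = (56.0, 30.7). So E.x = 56.0.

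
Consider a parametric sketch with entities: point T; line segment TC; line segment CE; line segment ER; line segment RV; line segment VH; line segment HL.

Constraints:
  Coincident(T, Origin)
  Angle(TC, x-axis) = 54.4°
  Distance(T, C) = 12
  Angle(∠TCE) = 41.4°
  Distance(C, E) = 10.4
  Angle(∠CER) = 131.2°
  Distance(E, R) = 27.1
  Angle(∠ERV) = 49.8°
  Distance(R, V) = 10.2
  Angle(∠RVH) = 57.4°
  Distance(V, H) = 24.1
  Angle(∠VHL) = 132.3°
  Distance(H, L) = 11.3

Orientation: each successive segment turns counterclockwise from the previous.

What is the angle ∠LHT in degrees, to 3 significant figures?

171°

T is at the origin; TC runs at 54.4° with length 12.0, so C = (6.99, 9.76). ∠TCE = 41.4° gives CE at -167° from the x-axis; with |CE| = 10.4, E = (-3.15, 7.42). ∠CER = 131.2° gives ER at -118° from the x-axis; with |ER| = 27.1, R = (-16.0, -16.5). ∠ERV = 49.8° gives RV at 12.0° from the x-axis; with |RV| = 10.2, V = (-5.98, -14.3). ∠RVH = 57.4° gives VH at 135° from the x-axis; with |VH| = 24.1, H = (-22.9, 2.81). ∠VHL = 132.3° gives HL at -178° from the x-axis; with |HL| = 11.3, L = (-34.2, 2.36). Then cos ∠LHT = HL·HT / (|HL||HT|), giving 171°.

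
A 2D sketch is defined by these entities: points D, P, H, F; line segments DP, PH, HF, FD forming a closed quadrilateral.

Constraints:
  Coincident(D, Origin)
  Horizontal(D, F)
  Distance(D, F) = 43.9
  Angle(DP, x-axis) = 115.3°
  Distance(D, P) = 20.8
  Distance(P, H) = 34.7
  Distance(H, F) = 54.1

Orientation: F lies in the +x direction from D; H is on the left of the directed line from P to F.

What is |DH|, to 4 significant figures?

47.09

D is at the origin; D and F share the same y with |DF| = 43.9 and F in +x, so F = (43.9, 0). DP runs at 115.3° with |DP| = 20.8, so P = (-8.889, 18.80). H is determined by |PH| = 34.7 and |HF| = 54.1 together: it lies at the intersection of circle(P, 34.7) and circle(F, 54.1). With |PF| = 56.04, the foot of the radical line on PF is 12.65 from P and the perpendicular offset is √(34.7² − 12.65²) = 32.31. Taking the left-of-PF solution: H = (13.87, 45.00).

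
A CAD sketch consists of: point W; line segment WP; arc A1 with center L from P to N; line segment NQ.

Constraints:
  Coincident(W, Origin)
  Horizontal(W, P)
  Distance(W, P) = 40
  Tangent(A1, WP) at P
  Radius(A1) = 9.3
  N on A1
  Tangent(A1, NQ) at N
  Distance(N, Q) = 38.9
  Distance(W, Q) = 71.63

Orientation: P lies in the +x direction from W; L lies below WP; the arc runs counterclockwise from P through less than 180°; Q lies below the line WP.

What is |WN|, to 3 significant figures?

35.5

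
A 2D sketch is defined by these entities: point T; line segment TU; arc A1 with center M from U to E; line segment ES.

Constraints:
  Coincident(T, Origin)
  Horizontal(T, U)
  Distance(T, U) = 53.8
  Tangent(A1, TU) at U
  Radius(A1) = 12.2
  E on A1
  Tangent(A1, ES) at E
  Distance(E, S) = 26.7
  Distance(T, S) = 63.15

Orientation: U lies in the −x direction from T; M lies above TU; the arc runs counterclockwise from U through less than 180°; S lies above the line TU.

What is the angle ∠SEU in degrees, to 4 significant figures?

128.4°

T is at the origin; T and U share the same y with |TU| = 53.8 and U on the −x side, so U = (-53.80, 0.000). Tangency of A1 to TU means the radius MU is perpendicular to TU, so M = U + (0, 12.2) = (-53.80, 12.20). Since ME ⟂ ES (tangency), |MS| = √(12.2² + 26.7²) = 29.36 regardless of where E sits on A1. So S lies on both circle(T, 63.15) and circle(M, 29.36); the above-TU intersection is S = (-48.04, 40.99). E is the foot of the tangent from S: E = (-41.92, 15.00).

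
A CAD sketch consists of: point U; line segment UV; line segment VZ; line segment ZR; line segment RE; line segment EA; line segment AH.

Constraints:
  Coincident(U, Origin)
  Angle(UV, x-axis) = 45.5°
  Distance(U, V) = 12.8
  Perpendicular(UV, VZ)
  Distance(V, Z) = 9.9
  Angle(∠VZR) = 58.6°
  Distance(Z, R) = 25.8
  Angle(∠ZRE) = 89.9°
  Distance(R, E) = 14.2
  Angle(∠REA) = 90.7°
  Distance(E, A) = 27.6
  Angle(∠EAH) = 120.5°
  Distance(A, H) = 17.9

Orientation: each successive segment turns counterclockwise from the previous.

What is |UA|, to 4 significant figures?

21.96

U is at the origin; UV runs at 45.5° with length 12.8, so V = (8.972, 9.130). The perpendicularity gives VZ at right angles to UV, so VZ runs at 135.5°; with |VZ| = 9.9, Z = (1.910, 16.07). ∠VZR = 58.6° gives ZR at -103.1° from the x-axis; with |ZR| = 25.8, R = (-3.937, -9.060). ∠ZRE = 89.9° gives RE at -13.00° from the x-axis; with |RE| = 14.2, E = (9.899, -12.25). ∠REA = 90.7° gives EA at 76.30° from the x-axis; with |EA| = 27.6, A = (16.44, 14.56). Then |UA| = |A − U| = 21.96.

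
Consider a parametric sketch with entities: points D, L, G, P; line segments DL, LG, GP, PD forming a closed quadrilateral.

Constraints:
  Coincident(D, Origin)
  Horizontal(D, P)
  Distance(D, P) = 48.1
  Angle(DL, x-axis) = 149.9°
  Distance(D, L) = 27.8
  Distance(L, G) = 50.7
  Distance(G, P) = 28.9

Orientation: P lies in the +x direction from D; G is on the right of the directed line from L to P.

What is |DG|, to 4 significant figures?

22.95

D is at the origin; D and P share the same y with |DP| = 48.1 and P in +x, so P = (48.1, 0). DL runs at 149.9° with |DL| = 27.8, so L = (-24.05, 13.94). G is determined by |LG| = 50.7 and |GP| = 28.9 together: it lies at the intersection of circle(L, 50.7) and circle(P, 28.9). With |LP| = 73.49, the foot of the radical line on LP is 48.55 from L and the perpendicular offset is √(50.7² − 48.55²) = 14.61. Taking the right-of-LP solution: G = (20.85, -9.612).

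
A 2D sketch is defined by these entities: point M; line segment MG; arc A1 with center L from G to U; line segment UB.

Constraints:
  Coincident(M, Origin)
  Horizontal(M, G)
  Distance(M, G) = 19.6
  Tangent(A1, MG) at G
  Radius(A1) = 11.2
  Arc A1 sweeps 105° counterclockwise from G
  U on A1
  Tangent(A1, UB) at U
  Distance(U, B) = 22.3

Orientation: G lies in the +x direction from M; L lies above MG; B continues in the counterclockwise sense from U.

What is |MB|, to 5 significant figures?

43.331

M is at the origin; M and G share the same y with |MG| = 19.6 and G on the +x side, so G = (19.600, 0.0000). The tangent condition forces LG to be normal to MG, so L = G + (0, 11.2) = (19.600, 11.200). On A1, G sits at bearing -90° from L; a 105° counterclockwise sweep puts U at bearing 15°, so U = L + 11.2·(cos 15°, sin 15°) = (30.418, 14.099). Tangency of A1 to UB means the radius LU is perpendicular to UB, so UB runs along (−sin 15°, cos 15°); with |UB| = 22.3, B = (24.647, 35.639). Then |MB| = |B − M| = 43.331.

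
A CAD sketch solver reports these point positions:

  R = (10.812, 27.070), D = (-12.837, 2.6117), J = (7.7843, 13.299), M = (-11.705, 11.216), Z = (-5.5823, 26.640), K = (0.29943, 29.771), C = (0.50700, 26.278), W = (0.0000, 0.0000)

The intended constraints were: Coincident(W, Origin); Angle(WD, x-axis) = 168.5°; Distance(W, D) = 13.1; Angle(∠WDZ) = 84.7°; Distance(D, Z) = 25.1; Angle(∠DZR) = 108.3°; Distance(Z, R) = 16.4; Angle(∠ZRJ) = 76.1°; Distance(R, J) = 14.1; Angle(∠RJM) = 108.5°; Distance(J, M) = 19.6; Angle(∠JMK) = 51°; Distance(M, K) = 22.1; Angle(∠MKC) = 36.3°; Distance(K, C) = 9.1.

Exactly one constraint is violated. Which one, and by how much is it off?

Distance(K, C) = 9.1 — off by 5.60.

W = (0.00, 0.00) ✓; WD at 168.5° ✓; |WD| = 13.10 ✓; ∠WDZ = 84.70° ✓; |DZ| = 25.10 ✓; ∠DZR = 108.3° ✓; |ZR| = 16.40 ✓; ∠ZRJ = 76.10° ✓; |RJ| = 14.10 ✓; ∠RJM = 108.5° ✓; |JM| = 19.60 ✓; ∠JMK = 51.00° ✓; |MK| = 22.10 ✓; ∠MKC = 36.30° ✓; |KC| = 3.499 ✗.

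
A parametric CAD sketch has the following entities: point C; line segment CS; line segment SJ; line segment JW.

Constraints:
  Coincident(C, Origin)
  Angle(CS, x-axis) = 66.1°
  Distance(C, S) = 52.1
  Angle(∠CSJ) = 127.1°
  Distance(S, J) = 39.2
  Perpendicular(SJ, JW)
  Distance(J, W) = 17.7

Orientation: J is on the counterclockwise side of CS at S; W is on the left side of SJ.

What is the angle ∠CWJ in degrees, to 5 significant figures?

108.66°

C is at the origin; CS runs at 66.1° with length 52.1, so S = 52.1·(cos 66.1°, sin 66.1°) = (21.108, 47.633). ∠CSJ = 127.1°, so SJ runs at 66.1° + (180° − 127.1°) = 119.00° from the x-axis; with |SJ| = 39.2, J = S + 39.2·(cos 119.00°, sin 119.00°) = (2.1033, 81.918). SJ ⟂ JW; with |JW| = 17.7 on the left of SJ, W = J + 17.7·(-0.87462, -0.48481) = (-13.377, 73.337). Then cos ∠CWJ = WC·WJ / (|WC||WJ|), giving 108.66°.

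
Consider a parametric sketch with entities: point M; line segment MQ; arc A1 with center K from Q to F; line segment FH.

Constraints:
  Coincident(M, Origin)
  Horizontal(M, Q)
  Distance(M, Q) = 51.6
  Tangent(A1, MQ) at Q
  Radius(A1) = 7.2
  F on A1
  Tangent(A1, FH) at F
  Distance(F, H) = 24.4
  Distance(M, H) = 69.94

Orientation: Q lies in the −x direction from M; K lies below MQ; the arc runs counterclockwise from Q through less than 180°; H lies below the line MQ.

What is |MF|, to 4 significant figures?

58.96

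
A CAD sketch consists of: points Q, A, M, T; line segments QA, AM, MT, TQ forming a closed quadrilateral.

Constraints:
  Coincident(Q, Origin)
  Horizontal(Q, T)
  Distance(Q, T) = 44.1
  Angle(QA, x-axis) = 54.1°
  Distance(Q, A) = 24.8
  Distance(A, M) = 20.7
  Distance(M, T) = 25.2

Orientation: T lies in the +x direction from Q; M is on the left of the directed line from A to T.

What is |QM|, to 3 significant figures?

42.1

Checks: |AM| = 20.70 ✓; |MT| = 25.20 ✓.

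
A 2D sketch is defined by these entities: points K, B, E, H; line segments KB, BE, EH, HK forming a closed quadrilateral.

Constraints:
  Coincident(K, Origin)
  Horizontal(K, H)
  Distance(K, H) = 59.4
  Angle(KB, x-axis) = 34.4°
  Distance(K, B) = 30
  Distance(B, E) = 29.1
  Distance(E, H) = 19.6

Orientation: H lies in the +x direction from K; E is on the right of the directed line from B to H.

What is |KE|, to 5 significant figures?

41.742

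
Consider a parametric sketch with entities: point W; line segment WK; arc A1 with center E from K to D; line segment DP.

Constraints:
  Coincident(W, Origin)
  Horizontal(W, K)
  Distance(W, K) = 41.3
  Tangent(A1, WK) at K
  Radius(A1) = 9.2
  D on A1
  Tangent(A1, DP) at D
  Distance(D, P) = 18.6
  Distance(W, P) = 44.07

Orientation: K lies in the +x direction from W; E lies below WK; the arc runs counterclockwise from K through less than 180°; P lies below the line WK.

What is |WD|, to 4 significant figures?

33.63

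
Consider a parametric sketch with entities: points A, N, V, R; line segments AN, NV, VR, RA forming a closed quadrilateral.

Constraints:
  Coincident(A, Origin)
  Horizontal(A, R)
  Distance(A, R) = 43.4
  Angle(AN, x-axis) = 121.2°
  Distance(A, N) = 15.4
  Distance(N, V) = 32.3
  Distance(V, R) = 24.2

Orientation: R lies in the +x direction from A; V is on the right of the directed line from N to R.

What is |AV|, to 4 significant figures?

19.87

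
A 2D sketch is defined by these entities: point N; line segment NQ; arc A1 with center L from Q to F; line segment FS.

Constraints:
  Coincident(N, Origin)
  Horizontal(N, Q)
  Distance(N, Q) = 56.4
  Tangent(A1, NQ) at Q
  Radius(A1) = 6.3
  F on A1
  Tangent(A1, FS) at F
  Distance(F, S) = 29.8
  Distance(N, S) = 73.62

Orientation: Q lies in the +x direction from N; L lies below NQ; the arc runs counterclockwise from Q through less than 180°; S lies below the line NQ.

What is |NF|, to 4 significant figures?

51.62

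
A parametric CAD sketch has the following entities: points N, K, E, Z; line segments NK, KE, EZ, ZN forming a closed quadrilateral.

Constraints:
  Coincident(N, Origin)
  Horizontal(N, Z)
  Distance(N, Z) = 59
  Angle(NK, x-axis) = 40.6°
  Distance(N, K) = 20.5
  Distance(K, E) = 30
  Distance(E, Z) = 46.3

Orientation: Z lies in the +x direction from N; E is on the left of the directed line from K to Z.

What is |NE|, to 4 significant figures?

50.09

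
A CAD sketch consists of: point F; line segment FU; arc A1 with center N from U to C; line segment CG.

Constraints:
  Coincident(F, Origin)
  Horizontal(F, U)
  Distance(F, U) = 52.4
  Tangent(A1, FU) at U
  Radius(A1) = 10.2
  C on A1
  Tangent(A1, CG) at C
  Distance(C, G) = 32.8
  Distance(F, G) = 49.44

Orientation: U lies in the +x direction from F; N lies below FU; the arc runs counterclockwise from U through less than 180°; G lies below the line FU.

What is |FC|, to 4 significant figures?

43.32

Checks: F = (0.00, 0.00) ✓; |NC| = 10.20 ✓; ∠(NC, CG) = 90.00° ✓; |CG| = 32.80 ✓; |FG| = 49.44 ✓.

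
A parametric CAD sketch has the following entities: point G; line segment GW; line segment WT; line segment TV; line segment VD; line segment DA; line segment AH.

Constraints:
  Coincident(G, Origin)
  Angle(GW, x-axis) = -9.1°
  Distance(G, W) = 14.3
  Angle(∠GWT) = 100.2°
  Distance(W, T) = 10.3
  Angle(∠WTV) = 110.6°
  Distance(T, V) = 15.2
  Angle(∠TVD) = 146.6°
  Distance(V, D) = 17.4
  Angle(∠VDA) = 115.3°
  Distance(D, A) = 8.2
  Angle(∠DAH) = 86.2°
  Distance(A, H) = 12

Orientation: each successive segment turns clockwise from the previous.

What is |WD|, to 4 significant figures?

33.35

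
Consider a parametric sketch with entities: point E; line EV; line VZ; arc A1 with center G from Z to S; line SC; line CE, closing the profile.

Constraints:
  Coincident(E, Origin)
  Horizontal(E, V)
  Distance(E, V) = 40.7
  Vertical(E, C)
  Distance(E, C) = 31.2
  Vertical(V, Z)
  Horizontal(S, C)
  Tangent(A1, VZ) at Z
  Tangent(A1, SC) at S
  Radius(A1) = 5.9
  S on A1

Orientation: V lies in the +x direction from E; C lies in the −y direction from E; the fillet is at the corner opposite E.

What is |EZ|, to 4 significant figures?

47.92

E is at the origin; E and V share the same y with |EV| = 40.7 and V on the +x side, so V = (40.70, 0.000). E and C share the same x with |EC| = 31.2 and C on the −y side, so C = (0.000, -31.20). The virtual corner opposite E is at (40.70, -31.20). The tangent condition forces GZ to be normal to VZ and since A1 is tangent to SC there, GS ⟂ SC, with radius 5.9, so the center G sits 5.9 in from both sides at G = (34.80, -25.30). That places the tangent points at Z = (40.70, -25.30) on VZ and S = (34.80, -31.20) on SC. Then |EZ| = |Z − E| = 47.92.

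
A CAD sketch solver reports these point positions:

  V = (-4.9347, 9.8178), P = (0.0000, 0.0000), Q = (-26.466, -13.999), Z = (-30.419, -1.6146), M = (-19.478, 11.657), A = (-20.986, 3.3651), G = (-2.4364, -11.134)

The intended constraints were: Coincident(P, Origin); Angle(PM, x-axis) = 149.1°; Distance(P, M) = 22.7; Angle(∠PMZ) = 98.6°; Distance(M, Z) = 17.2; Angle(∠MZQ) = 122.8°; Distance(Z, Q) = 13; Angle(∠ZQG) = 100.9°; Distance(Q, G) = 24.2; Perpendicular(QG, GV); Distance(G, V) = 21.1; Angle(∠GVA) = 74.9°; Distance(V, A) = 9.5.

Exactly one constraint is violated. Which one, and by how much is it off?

Distance(V, A) = 9.5 — off by 7.80.

P = (0.00, 0.00) ✓; PM at 149.1° ✓; |PM| = 22.70 ✓; ∠PMZ = 98.60° ✓; |MZ| = 17.20 ✓; ∠MZQ = 122.8° ✓; |ZQ| = 13.00 ✓; ∠ZQG = 100.9° ✓; |QG| = 24.20 ✓; ∠(QG, GV) = 90.00° ✓; |GV| = 21.10 ✓; ∠GVA = 74.90° ✓; |VA| = 17.30 ✗.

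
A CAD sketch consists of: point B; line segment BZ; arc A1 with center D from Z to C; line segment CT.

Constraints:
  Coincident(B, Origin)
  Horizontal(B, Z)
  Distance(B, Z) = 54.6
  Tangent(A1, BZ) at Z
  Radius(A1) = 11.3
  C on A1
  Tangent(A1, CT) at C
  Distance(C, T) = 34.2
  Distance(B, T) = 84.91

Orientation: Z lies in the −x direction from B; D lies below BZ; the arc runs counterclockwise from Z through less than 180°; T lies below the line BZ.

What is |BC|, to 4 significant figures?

66.10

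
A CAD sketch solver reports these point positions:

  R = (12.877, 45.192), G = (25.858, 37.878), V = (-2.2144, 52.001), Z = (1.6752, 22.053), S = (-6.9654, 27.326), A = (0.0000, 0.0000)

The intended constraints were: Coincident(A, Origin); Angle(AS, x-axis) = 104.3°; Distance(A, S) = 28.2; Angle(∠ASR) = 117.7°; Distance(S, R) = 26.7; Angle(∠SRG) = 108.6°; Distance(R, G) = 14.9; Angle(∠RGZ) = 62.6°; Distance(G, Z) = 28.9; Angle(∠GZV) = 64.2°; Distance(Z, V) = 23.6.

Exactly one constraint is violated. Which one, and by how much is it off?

Distance(Z, V) = 23.6 — off by 6.60.

A = (0.00, 0.00) ✓; AS at 104.3° ✓; |AS| = 28.20 ✓; ∠ASR = 117.7° ✓; |SR| = 26.70 ✓; ∠SRG = 108.6° ✓; |RG| = 14.90 ✓; ∠RGZ = 62.60° ✓; |GZ| = 28.90 ✓; ∠GZV = 64.20° ✓; |ZV| = 30.20 ✗.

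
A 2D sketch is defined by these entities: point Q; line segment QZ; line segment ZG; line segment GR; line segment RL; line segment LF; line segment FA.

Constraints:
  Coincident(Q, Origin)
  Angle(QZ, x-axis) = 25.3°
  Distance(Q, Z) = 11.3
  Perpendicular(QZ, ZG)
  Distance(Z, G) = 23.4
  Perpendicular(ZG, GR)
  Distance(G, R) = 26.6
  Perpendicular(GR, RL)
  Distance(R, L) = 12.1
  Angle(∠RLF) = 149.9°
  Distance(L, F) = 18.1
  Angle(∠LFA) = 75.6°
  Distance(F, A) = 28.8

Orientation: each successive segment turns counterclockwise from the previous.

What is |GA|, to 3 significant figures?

8.15

Q is at the origin; QZ runs at 25.3° with length 11.3, so Z = (10.2, 4.83). QZ ⟂ ZG, so ZG runs at 115°; with |ZG| = 23.4, G = (0.216, 26.0). The perpendicularity gives GR at right angles to ZG, so GR runs at -155°; with |GR| = 26.6, R = (-23.8, 14.6). GR is perpendicular to RL, so RL runs at -64.7°; with |RL| = 12.1, L = (-18.7, 3.68). ∠RLF = 149.9° gives LF at -34.6° from the x-axis; with |LF| = 18.1, F = (-3.76, -6.60). ∠LFA = 75.6° gives FA at 69.8° from the x-axis; with |FA| = 28.8, A = (6.18, 20.4). Then |GA| = |A − G| = 8.15.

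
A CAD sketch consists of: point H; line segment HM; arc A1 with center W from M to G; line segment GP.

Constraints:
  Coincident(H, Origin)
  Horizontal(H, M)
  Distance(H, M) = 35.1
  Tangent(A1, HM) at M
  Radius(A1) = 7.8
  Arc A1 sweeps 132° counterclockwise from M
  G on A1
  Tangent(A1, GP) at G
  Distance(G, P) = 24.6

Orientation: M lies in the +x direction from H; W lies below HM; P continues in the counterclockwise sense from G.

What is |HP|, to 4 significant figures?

55.44

H is at the origin; HM is horizontal with |HM| = 35.1 and M on the +x side, so M = (35.10, 0.000). A1 meets HM tangentially, so WM is at right angles to HM, so W = M + (0, -7.8) = (35.10, -7.800). On A1, M sits at bearing 90° from W; a 132° counterclockwise sweep puts G at bearing 222°, so G = W + 7.8·(cos 222°, sin 222°) = (29.30, -13.02). The tangent condition forces WG to be normal to GP, so GP runs along (−sin 222°, cos 222°); with |GP| = 24.6, P = (45.76, -31.30). Then |HP| = |P − H| = 55.44.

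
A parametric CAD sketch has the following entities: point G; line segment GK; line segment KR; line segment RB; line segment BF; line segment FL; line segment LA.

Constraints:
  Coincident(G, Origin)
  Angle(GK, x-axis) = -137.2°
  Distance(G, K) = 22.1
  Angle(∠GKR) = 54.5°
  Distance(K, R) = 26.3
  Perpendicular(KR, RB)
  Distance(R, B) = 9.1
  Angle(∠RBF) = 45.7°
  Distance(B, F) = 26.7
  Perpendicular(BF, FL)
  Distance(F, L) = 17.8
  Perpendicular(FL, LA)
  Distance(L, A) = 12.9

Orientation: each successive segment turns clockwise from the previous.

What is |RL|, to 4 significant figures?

23.27

G is at the origin; GK runs at -137.2° with length 22.1, so K = (-16.22, -15.02). ∠GKR = 54.5° gives KR at 97.30° from the x-axis; with |KR| = 26.3, R = (-19.56, 11.07). KR ⟂ RB, so RB runs at 7.300°; with |RB| = 9.1, B = (-10.53, 12.23). ∠RBF = 45.7° gives BF at -127.0° from the x-axis; with |BF| = 26.7, F = (-26.60, -9.096). The perpendicularity gives FL at right angles to BF, so FL runs at 143.0°; with |FL| = 17.8, L = (-40.82, 1.616). Then |RL| = |L − R| = 23.27.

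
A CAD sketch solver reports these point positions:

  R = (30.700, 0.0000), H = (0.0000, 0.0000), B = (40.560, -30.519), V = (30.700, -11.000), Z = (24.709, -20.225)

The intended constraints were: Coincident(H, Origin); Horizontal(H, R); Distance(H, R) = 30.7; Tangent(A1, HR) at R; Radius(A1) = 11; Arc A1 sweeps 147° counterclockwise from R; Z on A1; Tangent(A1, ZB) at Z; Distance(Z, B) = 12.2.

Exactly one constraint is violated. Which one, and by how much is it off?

Distance(Z, B) = 12.2 — off by 6.70.

H = (0.00, 0.00) ✓; H.y = 0.00, R.y = 0.00 ✓; |HR| = 30.70 ✓; ∠(VR, RH) = 90.00° ✓; |VR| = 11.00 ✓; bearing(V→Z) − bearing(V→R) = 147.0° ✓; |VZ| = 11.00 ✓; ∠(VZ, ZB) = 90.00° ✓; |ZB| = 18.90 ✗.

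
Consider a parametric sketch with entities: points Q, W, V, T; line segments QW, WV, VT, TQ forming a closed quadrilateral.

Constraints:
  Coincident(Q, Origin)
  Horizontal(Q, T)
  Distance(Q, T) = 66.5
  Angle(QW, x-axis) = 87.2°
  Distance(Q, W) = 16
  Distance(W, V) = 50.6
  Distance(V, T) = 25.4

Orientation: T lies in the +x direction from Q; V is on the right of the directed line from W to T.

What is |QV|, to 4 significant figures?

44.96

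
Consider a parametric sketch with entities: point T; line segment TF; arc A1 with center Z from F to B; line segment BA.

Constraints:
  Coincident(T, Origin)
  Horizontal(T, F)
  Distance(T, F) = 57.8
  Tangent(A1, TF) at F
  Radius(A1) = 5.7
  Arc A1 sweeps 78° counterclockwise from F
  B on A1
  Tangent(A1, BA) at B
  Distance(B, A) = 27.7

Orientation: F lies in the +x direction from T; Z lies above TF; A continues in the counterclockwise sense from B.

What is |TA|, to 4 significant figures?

76.02

T is at the origin; TF is horizontal with |TF| = 57.8 and F on the +x side, so F = (57.80, 0.000). Since A1 is tangent to TF there, ZF ⟂ TF, so Z = F + (0, 5.7) = (57.80, 5.700). On A1, F sits at bearing -90° from Z; a 78° counterclockwise sweep puts B at bearing -12°, so B = Z + 5.7·(cos -12°, sin -12°) = (63.38, 4.515). A1 meets BA tangentially, so ZB is at right angles to BA, so BA runs along (−sin -12°, cos -12°); with |BA| = 27.7, A = (69.13, 31.61). Then |TA| = |A − T| = 76.02.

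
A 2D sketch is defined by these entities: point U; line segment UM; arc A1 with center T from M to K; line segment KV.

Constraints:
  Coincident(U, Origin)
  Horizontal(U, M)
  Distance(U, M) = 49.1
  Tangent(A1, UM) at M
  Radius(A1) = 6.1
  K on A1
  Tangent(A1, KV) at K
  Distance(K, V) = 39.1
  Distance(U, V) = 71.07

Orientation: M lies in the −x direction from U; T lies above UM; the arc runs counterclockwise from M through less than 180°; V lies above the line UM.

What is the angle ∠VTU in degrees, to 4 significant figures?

105.4°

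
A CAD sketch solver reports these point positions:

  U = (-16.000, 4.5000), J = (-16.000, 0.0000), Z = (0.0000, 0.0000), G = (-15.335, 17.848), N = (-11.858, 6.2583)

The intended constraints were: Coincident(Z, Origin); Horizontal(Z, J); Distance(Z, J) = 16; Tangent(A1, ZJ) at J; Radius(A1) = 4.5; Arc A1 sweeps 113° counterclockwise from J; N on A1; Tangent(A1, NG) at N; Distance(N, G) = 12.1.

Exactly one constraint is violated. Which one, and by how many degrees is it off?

Tangent(A1, NG) at N — off by 6.30°.

Z = (0.00, 0.00) ✓; Z.y = 0.00, J.y = 0.00 ✓; |ZJ| = 16.00 ✓; ∠(UJ, JZ) = 90.00° ✓; |UJ| = 4.500 ✓; bearing(U→N) − bearing(U→J) = 113.0° ✓; |UN| = 4.500 ✓; ∠(UN, NG) = 96.30° ✗; |NG| = 12.10 ✓.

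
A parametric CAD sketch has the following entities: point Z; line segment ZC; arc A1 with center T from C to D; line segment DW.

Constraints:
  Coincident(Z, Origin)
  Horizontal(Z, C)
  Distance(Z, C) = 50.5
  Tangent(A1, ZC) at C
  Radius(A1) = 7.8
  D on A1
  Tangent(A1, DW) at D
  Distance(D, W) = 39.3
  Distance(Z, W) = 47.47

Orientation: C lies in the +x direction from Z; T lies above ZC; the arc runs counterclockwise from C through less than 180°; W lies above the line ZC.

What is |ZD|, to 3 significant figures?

57.3

Checks: |ZC| = 50.50 ✓; |TD| = 7.800 ✓; ∠(TD, DW) = 90.00° ✓; |DW| = 39.30 ✓; |ZW| = 47.47 ✓.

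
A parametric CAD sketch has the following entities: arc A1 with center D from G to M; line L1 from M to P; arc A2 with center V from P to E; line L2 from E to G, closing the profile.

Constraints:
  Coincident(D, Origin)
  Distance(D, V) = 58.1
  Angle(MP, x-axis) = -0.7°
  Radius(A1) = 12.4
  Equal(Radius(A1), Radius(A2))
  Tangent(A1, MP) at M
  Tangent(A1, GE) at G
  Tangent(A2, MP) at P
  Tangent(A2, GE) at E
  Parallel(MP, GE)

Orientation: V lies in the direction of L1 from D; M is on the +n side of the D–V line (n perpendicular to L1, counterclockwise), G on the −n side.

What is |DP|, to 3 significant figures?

59.4

The slot axis is L1's direction at -0.7°, so u = (cos -0.7°, sin -0.7°) = (1.00, -0.0122) and n = (−sin -0.7°, cos -0.7°) = (0.0122, 1.00). D is at the origin and V lies 58.1 along u from D, so V = 58.1·u = (58.1, -0.710). Tangency of A1 to both parallel lines with radius 12.4 puts M and G at D ± 12.4·n: M = (0.151, 12.4), G = (-0.151, -12.4). Equal radii place P and E the same way about V: P = V + 12.4·n = (58.2, 11.7), E = V − 12.4·n = (57.9, -13.1). Then |DP| = |P − D| = 59.4.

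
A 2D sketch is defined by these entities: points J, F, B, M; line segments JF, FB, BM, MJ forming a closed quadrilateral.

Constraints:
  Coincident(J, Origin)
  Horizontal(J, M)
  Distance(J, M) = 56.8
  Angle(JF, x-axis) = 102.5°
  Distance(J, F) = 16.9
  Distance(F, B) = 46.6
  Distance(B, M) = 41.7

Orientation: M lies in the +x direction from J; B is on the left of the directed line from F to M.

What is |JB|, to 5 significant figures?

53.262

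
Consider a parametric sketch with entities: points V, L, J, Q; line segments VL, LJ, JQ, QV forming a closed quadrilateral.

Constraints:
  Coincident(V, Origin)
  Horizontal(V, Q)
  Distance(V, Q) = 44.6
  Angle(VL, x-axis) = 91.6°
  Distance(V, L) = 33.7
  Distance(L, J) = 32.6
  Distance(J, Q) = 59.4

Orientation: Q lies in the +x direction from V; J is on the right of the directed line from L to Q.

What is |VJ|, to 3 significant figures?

15.2

Checks: |LJ| = 32.60 ✓; |JQ| = 59.40 ✓.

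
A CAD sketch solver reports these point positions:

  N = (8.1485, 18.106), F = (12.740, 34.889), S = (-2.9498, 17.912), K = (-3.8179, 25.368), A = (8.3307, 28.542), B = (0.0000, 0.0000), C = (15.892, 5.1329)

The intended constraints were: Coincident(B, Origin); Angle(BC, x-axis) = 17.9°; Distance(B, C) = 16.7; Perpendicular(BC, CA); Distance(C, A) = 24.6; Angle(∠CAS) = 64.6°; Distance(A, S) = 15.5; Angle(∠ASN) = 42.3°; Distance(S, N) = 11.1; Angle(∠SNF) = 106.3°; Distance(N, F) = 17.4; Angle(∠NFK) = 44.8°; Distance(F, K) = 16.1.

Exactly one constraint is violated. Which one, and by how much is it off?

Distance(F, K) = 16.1 — off by 3.00.

B = (0.00, 0.00) ✓; BC at 17.90° ✓; |BC| = 16.70 ✓; ∠(BC, CA) = 90.00° ✓; |CA| = 24.60 ✓; ∠CAS = 64.60° ✓; |AS| = 15.50 ✓; ∠ASN = 42.30° ✓; |SN| = 11.10 ✓; ∠SNF = 106.3° ✓; |NF| = 17.40 ✓; ∠NFK = 44.80° ✓; |FK| = 19.10 ✗.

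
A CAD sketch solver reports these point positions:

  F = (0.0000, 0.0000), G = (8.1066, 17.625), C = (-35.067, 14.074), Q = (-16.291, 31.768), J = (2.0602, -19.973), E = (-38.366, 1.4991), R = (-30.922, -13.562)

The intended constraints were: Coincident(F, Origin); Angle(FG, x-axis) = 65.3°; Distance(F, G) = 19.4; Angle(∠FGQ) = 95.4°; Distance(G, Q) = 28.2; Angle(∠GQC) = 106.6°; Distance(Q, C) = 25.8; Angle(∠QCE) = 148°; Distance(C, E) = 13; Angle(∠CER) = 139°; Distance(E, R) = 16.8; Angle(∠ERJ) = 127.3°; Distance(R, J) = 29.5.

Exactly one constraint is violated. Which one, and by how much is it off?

Distance(R, J) = 29.5 — off by 4.10.

F = (0.00, 0.00) ✓; FG at 65.30° ✓; |FG| = 19.40 ✓; ∠FGQ = 95.40° ✓; |GQ| = 28.20 ✓; ∠GQC = 106.6° ✓; |QC| = 25.80 ✓; ∠QCE = 148.0° ✓; |CE| = 13.00 ✓; ∠CER = 139.0° ✓; |ER| = 16.80 ✓; ∠ERJ = 127.3° ✓; |RJ| = 33.60 ✗.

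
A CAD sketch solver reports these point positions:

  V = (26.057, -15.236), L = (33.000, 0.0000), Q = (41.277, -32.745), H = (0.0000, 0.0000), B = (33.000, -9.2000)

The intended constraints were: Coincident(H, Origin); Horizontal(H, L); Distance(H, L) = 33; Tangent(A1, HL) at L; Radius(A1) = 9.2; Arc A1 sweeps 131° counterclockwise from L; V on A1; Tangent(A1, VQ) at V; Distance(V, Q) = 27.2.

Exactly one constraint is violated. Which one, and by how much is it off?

Distance(V, Q) = 27.2 — off by 4.00.

H = (0.00, 0.00) ✓; H.y = 0.00, L.y = 0.00 ✓; |HL| = 33.00 ✓; ∠(BL, LH) = 90.00° ✓; |BL| = 9.200 ✓; bearing(B→V) − bearing(B→L) = 131.0° ✓; |BV| = 9.200 ✓; ∠(BV, VQ) = 90.00° ✓; |VQ| = 23.20 ✗.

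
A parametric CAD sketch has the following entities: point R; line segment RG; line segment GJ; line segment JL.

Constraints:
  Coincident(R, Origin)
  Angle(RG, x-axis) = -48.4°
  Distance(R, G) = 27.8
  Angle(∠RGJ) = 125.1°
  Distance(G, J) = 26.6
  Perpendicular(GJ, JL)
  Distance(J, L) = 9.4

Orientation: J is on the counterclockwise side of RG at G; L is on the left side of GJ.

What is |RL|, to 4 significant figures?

44.63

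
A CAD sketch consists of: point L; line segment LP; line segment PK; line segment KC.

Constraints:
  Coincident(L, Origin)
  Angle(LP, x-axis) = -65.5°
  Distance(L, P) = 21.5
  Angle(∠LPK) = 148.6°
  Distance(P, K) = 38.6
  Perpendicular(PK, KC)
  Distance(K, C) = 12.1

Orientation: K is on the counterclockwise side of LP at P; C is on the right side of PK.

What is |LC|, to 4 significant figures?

61.53

L is at the origin; LP runs at -65.5° with length 21.5, so P = 21.5·(cos -65.5°, sin -65.5°) = (8.916, -19.56). ∠LPK = 148.6°, so PK runs at -65.5° + (180° − 148.6°) = -34.10° from the x-axis; with |PK| = 38.6, K = P + 38.6·(cos -34.10°, sin -34.10°) = (40.88, -41.20). PK ⟂ KC; with |KC| = 12.1 on the right of PK, C = K + 12.1·(-0.5606, -0.8281) = (34.10, -51.22). Then |LC| = |C − L| = 61.53.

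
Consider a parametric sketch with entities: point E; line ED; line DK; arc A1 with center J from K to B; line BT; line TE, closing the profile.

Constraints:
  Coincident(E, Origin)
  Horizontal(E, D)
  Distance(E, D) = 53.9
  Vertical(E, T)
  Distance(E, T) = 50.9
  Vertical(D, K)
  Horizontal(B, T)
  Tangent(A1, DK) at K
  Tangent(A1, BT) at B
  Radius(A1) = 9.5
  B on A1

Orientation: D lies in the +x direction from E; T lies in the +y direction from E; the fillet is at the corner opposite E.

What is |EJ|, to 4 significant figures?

60.71

E and T share the same x with |ET| = 50.9 and T on the +y side, so T = (0.000, 50.90). The virtual corner opposite E is at (53.90, 50.90). Since A1 is tangent to DK there, JK ⟂ DK and tangency of A1 to BT means the radius JB is perpendicular to BT, with radius 9.5, so the center J sits 9.5 in from both sides at J = (44.40, 41.40). Then |EJ| = |J − E| = 60.71.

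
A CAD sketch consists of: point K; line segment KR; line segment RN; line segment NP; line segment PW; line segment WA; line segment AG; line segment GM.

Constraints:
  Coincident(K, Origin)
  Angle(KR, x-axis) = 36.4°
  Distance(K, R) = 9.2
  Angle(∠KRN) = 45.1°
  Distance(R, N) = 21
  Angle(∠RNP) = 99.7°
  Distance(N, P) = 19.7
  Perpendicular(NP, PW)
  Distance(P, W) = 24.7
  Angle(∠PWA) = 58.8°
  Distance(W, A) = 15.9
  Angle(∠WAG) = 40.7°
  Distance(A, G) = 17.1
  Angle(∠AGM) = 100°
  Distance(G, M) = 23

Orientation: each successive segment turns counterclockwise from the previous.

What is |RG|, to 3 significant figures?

27.4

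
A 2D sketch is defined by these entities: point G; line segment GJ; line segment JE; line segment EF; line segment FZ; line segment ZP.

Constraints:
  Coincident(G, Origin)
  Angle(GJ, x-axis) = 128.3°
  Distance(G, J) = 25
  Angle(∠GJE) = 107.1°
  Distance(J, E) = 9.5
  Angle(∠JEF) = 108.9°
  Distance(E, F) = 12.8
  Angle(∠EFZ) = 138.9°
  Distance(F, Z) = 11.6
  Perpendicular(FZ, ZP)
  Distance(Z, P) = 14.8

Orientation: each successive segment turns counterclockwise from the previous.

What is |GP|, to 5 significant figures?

7.2473

G is at the origin; GJ runs at 128.3° with length 25.0, so J = (-15.494, 19.619). ∠GJE = 107.1° gives JE at -158.80° from the x-axis; with |JE| = 9.5, E = (-24.352, 16.184). ∠JEF = 108.9° gives EF at -87.700° from the x-axis; with |EF| = 12.8, F = (-23.838, 3.3943). ∠EFZ = 138.9° gives FZ at -46.600° from the x-axis; with |FZ| = 11.6, Z = (-15.868, -5.0340). FZ is perpendicular to ZP, so ZP runs at 43.400°; with |ZP| = 14.8, P = (-5.1143, 5.1349). Then |GP| = |P − G| = 7.2473.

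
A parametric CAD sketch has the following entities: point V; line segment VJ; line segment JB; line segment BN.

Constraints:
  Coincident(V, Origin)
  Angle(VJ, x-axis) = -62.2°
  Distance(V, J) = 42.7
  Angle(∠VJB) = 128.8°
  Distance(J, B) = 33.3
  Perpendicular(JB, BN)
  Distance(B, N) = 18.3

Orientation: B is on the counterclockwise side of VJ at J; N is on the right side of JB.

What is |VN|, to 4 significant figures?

79.16

V is at the origin; VJ runs at -62.2° with length 42.7, so J = 42.7·(cos -62.2°, sin -62.2°) = (19.91, -37.77). ∠VJB = 128.8°, so JB runs at -62.2° + (180° − 128.8°) = -11.00° from the x-axis; with |JB| = 33.3, B = J + 33.3·(cos -11.00°, sin -11.00°) = (52.60, -44.13). JB is perpendicular to BN; with |BN| = 18.3 on the right of JB, N = B + 18.3·(-0.1908, -0.9816) = (49.11, -62.09). Then |VN| = |N − V| = 79.16.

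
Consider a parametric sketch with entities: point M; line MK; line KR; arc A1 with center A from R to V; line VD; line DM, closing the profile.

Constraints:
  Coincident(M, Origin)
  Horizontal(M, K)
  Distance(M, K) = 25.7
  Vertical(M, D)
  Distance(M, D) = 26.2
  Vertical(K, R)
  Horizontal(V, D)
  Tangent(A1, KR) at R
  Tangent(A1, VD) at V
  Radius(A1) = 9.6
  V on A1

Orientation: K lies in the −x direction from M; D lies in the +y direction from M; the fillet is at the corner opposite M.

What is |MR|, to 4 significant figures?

30.59

M is at the origin; MK is horizontal with |MK| = 25.7 and K on the −x side, so K = (-25.70, 0.000). MD is vertical with |MD| = 26.2 and D on the +y side, so D = (0.000, 26.20). The virtual corner opposite M is at (-25.70, 26.20). A1 meets KR tangentially, so AR is at right angles to KR and since A1 is tangent to VD there, AV ⟂ VD, with radius 9.6, so the center A sits 9.6 in from both sides at A = (-16.10, 16.60). That places the tangent points at R = (-25.70, 16.60) on KR and V = (-16.10, 26.20) on VD. Then |MR| = |R − M| = 30.59.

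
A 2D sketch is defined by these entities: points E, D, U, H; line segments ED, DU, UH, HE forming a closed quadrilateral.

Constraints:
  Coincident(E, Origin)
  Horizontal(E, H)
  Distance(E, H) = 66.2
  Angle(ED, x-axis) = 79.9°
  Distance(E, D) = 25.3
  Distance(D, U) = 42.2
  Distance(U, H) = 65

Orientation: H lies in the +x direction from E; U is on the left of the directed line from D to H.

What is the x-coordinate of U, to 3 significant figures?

33.1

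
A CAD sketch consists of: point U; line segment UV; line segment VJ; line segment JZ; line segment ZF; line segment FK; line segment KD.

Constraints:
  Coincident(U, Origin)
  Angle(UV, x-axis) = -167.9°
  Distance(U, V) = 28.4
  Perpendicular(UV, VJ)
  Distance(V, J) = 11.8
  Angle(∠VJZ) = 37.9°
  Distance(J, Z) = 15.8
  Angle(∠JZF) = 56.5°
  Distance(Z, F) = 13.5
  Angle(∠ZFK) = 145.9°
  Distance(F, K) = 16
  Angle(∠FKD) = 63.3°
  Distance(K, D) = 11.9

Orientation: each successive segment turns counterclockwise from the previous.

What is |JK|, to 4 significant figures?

18.51

U is at the origin; UV runs at -167.9° with length 28.4, so V = (-27.77, -5.953). UV ⟂ VJ, so VJ runs at -77.90°; with |VJ| = 11.8, J = (-25.30, -17.49). ∠VJZ = 37.9° gives JZ at 64.20° from the x-axis; with |JZ| = 15.8, Z = (-18.42, -3.266). ∠JZF = 56.5° gives ZF at -172.3° from the x-axis; with |ZF| = 13.5, F = (-31.80, -5.075). ∠ZFK = 145.9° gives FK at -138.2° from the x-axis; with |FK| = 16.0, K = (-43.72, -15.74). Then |JK| = |K − J| = 18.51.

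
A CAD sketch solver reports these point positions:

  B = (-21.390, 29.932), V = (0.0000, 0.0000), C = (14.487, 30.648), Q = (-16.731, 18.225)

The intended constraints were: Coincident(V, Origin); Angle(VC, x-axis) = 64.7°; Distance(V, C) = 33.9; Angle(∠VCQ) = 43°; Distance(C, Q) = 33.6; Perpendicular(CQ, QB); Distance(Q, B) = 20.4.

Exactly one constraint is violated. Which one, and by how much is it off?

Distance(Q, B) = 20.4 — off by 7.80.

V = (0.00, 0.00) ✓; VC at 64.70° ✓; |VC| = 33.90 ✓; ∠VCQ = 43.00° ✓; |CQ| = 33.60 ✓; ∠(CQ, QB) = 90.00° ✓; |QB| = 12.60 ✗.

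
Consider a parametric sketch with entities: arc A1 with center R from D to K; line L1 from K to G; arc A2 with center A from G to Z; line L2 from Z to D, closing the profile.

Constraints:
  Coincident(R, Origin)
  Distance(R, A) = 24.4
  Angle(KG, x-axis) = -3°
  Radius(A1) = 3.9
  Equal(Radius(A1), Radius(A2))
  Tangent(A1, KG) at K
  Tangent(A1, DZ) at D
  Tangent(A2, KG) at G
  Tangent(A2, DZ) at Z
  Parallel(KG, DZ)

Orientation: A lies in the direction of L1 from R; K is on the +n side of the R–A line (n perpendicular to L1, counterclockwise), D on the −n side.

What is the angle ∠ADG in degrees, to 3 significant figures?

8.65°

The slot axis is L1's direction at -3.0°, so u = (cos -3.0°, sin -3.0°) = (0.999, -0.0523) and n = (−sin -3.0°, cos -3.0°) = (0.0523, 0.999). R is at the origin and A lies 24.4 along u from R, so A = 24.4·u = (24.4, -1.28). Tangency of A1 to both parallel lines with radius 3.9 puts K and D at R ± 3.9·n: K = (0.204, 3.89), D = (-0.204, -3.89). Equal radii place G and Z the same way about A: G = A + 3.9·n = (24.6, 2.62), Z = A − 3.9·n = (24.2, -5.17). Then cos ∠ADG = DA·DG / (|DA||DG|), giving 8.65°.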